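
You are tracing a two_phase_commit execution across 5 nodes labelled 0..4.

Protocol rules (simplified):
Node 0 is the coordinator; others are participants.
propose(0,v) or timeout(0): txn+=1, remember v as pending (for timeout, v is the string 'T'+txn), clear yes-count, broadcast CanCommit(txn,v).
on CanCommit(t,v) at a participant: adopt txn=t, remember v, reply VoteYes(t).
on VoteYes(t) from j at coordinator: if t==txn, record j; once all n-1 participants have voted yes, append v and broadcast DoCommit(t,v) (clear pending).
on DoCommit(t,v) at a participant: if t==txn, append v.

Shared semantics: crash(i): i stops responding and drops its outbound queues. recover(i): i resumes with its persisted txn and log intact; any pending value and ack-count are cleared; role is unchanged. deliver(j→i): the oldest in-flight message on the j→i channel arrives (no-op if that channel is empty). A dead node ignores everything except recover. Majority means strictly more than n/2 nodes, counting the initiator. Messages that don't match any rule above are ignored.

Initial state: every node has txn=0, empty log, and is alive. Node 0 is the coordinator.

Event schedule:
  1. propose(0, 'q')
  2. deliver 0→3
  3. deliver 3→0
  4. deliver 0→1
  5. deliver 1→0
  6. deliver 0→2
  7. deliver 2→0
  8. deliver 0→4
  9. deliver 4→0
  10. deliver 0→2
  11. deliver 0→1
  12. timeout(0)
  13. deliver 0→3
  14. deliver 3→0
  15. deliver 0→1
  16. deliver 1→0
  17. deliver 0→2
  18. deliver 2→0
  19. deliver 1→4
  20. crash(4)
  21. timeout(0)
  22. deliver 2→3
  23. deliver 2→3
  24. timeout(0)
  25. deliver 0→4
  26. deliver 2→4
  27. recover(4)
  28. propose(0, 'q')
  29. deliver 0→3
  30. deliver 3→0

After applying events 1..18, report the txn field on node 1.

step 1 propose(0,'q'): 0={coor,t=1,log=-}
step 2 deliver 0→3: 3={part,t=1,log=-}
step 3 deliver 3→0: —
step 4 deliver 0→1: 1={part,t=1,log=-}
step 5 deliver 1→0: —
step 6 deliver 0→2: 2={part,t=1,log=-}
step 7 deliver 2→0: —
step 8 deliver 0→4: 4={part,t=1,log=-}
step 9 deliver 4→0: 0={coor,t=1,log=q}
step 10 deliver 0→2: 2={part,t=1,log=q}
step 11 deliver 0→1: 1={part,t=1,log=q}
step 12 timeout(0): 0={coor,t=2,log=q}
step 13 deliver 0→3: 3={part,t=1,log=q}
step 14 deliver 3→0: —
step 15 deliver 0→1: 1={part,t=2,log=q}
step 16 deliver 1→0: —
step 17 deliver 0→2: 2={part,t=2,log=q}
step 18 deliver 2→0: —

2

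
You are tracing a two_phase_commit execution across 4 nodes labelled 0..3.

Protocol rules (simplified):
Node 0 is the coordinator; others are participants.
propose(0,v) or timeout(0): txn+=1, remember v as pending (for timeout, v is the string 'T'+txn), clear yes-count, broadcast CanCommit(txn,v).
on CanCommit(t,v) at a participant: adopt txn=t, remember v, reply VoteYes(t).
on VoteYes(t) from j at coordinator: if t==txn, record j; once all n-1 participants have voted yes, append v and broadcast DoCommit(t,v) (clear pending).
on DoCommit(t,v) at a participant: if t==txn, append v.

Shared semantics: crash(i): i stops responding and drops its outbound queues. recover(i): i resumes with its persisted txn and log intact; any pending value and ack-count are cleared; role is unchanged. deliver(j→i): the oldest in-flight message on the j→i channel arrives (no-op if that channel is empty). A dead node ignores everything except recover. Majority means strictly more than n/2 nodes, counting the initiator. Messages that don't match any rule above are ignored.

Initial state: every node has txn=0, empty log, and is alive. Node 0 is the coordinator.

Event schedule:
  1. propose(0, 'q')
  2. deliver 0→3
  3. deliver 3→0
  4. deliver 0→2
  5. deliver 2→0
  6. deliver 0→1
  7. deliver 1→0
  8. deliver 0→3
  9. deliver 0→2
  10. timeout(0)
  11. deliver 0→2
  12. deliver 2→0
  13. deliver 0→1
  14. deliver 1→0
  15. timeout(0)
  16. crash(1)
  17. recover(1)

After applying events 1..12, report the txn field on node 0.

e1 propose(0,'q'): 0[coor,t=1,-]
e2 deliver 0→3: 3[part,t=1,-]
e3 deliver 3→0: ·
e4 deliver 0→2: 2[part,t=1,-]
e5 deliver 2→0: ·
e6 deliver 0→1: 1[part,t=1,-]
e7 deliver 1→0: 0[coor,t=1,q]
e8 deliver 0→3: 3[part,t=1,q]
e9 deliver 0→2: 2[part,t=1,q]
e10 timeout(0): 0[coor,t=2,q]
e11 deliver 0→2: 2[part,t=2,q]
e12 deliver 2→0: ·

2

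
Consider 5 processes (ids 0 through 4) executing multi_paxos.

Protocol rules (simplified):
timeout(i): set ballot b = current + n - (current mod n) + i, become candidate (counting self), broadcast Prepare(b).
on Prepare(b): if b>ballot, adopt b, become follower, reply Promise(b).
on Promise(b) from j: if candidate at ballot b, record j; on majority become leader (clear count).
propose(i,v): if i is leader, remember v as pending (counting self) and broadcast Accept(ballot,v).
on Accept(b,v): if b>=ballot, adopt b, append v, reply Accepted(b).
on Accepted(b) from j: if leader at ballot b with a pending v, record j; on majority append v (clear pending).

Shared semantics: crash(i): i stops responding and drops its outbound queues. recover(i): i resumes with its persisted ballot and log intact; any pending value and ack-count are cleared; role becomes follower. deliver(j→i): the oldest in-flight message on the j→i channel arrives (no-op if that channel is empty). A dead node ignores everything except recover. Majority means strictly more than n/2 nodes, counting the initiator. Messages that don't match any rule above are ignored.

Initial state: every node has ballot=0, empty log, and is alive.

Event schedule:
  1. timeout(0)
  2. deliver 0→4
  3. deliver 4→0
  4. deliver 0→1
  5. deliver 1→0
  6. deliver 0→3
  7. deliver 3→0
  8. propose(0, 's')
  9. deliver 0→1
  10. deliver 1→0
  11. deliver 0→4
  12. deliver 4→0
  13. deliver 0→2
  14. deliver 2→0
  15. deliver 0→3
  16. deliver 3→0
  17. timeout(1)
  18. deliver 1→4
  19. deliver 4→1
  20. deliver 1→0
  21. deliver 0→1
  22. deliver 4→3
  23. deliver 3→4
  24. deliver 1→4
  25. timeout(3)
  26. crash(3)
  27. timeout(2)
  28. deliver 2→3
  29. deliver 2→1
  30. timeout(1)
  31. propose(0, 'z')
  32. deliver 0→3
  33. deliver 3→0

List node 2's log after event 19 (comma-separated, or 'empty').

empty

1. timeout(0):  <0:cand b5 ->
2. deliver 0→4:  <4:foll b5 ->
3. deliver 4→0:  nop
4. deliver 0→1:  <1:foll b5 ->
5. deliver 1→0:  <0:lead b5 ->
6. deliver 0→3:  <3:foll b5 ->
7. deliver 3→0:  nop
8. propose(0,'s'):  nop
9. deliver 0→1:  <1:foll b5 s>
10. deliver 1→0:  nop
11. deliver 0→4:  <4:foll b5 s>
12. deliver 4→0:  <0:lead b5 s>
13. deliver 0→2:  <2:foll b5 ->
14. deliver 2→0:  nop
15. deliver 0→3:  <3:foll b5 s>
16. deliver 3→0:  nop
17. timeout(1):  <1:cand b11 s>
18. deliver 1→4:  <4:foll b11 s>
19. deliver 4→1:  nop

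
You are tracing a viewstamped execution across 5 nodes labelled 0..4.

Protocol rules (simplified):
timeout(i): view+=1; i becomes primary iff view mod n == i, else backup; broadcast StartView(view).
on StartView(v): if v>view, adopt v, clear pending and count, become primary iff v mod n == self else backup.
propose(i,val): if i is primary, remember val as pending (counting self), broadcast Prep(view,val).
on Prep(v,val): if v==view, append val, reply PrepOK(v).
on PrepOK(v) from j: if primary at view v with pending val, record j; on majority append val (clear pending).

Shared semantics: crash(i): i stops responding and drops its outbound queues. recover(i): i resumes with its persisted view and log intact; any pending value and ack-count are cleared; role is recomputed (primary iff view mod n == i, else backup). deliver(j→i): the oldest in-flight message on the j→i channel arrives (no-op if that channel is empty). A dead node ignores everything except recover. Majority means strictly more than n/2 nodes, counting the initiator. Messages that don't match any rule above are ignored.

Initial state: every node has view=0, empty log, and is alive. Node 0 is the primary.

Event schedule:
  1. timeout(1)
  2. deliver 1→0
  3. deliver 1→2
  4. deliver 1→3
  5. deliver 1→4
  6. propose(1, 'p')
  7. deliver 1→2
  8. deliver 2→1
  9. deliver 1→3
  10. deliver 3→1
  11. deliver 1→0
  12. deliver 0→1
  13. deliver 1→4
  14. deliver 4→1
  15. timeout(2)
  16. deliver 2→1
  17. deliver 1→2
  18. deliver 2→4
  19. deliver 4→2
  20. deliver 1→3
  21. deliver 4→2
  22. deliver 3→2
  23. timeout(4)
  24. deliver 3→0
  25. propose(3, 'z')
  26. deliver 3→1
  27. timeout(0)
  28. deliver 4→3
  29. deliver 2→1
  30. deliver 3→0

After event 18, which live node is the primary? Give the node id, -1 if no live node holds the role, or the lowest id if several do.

2

step 1 timeout(1): 1={prim,v=1,log=-}
step 2 deliver 1→0: 0={back,v=1,log=-}
step 3 deliver 1→2: 2={back,v=1,log=-}
step 4 deliver 1→3: 3={back,v=1,log=-}
step 5 deliver 1→4: 4={back,v=1,log=-}
step 6 propose(1,'p'): —
step 7 deliver 1→2: 2={back,v=1,log=p}
step 8 deliver 2→1: —
step 9 deliver 1→3: 3={back,v=1,log=p}
step 10 deliver 3→1: 1={prim,v=1,log=p}
step 11 deliver 1→0: 0={back,v=1,log=p}
step 12 deliver 0→1: —
step 13 deliver 1→4: 4={back,v=1,log=p}
step 14 deliver 4→1: —
step 15 timeout(2): 2={prim,v=2,log=p}
step 16 deliver 2→1: 1={back,v=2,log=p}
step 17 deliver 1→2: —
step 18 deliver 2→4: 4={back,v=2,log=p}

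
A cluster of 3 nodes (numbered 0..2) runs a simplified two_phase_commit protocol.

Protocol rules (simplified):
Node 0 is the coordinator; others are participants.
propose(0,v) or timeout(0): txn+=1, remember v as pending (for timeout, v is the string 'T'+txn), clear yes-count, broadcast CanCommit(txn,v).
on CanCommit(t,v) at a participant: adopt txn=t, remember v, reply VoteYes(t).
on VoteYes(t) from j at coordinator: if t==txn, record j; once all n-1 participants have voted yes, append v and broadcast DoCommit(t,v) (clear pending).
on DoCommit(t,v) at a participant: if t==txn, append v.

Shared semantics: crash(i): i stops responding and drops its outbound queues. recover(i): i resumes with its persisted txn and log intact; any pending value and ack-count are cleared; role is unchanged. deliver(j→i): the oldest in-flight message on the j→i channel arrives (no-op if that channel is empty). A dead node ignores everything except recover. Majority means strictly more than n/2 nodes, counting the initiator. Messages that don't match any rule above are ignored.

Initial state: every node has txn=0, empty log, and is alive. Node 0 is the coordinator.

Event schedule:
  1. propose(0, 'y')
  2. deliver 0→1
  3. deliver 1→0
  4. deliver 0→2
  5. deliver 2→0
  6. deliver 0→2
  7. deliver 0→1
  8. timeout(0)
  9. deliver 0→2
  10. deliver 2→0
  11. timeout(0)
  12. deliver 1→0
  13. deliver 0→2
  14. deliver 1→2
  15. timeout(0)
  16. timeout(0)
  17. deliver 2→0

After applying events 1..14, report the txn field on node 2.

3

step 1 propose(0,'y'): 0={coor,t=1,log=-}
step 2 deliver 0→1: 1={part,t=1,log=-}
step 3 deliver 1→0: —
step 4 deliver 0→2: 2={part,t=1,log=-}
step 5 deliver 2→0: 0={coor,t=1,log=y}
step 6 deliver 0→2: 2={part,t=1,log=y}
step 7 deliver 0→1: 1={part,t=1,log=y}
step 8 timeout(0): 0={coor,t=2,log=y}
step 9 deliver 0→2: 2={part,t=2,log=y}
step 10 deliver 2→0: —
step 11 timeout(0): 0={coor,t=3,log=y}
step 12 deliver 1→0: —
step 13 deliver 0→2: 2={part,t=3,log=y}
step 14 deliver 1→2: —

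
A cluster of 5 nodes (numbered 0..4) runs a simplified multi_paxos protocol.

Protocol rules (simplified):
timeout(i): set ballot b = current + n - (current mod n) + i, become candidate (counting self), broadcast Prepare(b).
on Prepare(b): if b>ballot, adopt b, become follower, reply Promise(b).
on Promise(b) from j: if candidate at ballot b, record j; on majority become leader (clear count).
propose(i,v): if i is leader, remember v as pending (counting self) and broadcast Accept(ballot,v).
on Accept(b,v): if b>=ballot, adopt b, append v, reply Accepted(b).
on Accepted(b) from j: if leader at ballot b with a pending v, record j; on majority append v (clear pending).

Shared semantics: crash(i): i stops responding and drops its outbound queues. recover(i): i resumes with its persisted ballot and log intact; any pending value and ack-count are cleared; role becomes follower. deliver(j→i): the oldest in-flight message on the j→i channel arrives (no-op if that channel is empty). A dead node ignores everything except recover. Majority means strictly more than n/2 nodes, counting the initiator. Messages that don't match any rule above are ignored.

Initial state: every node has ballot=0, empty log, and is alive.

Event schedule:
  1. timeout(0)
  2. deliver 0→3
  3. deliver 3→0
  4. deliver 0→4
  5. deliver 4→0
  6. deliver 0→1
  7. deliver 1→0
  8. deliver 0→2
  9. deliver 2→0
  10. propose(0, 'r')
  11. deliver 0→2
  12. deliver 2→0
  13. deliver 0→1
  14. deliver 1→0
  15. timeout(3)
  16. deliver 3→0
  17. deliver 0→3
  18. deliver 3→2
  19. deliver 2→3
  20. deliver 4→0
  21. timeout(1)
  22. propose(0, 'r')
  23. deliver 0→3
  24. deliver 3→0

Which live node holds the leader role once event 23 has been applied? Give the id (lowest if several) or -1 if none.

3

1. timeout(0):  <0:cand b5 ->
2. deliver 0→3:  <3:foll b5 ->
3. deliver 3→0:  nop
4. deliver 0→4:  <4:foll b5 ->
5. deliver 4→0:  <0:lead b5 ->
6. deliver 0→1:  <1:foll b5 ->
7. deliver 1→0:  nop
8. deliver 0→2:  <2:foll b5 ->
9. deliver 2→0:  nop
10. propose(0,'r'):  nop
11. deliver 0→2:  <2:foll b5 r>
12. deliver 2→0:  nop
13. deliver 0→1:  <1:foll b5 r>
14. deliver 1→0:  <0:lead b5 r>
15. timeout(3):  <3:cand b13 ->
16. deliver 3→0:  <0:foll b13 r>
17. deliver 0→3:  nop
18. deliver 3→2:  <2:foll b13 r>
19. deliver 2→3:  nop
20. deliver 4→0:  nop
21. timeout(1):  <1:cand b11 r>
22. propose(0,'r'):  nop
23. deliver 0→3:  <3:lead b13 ->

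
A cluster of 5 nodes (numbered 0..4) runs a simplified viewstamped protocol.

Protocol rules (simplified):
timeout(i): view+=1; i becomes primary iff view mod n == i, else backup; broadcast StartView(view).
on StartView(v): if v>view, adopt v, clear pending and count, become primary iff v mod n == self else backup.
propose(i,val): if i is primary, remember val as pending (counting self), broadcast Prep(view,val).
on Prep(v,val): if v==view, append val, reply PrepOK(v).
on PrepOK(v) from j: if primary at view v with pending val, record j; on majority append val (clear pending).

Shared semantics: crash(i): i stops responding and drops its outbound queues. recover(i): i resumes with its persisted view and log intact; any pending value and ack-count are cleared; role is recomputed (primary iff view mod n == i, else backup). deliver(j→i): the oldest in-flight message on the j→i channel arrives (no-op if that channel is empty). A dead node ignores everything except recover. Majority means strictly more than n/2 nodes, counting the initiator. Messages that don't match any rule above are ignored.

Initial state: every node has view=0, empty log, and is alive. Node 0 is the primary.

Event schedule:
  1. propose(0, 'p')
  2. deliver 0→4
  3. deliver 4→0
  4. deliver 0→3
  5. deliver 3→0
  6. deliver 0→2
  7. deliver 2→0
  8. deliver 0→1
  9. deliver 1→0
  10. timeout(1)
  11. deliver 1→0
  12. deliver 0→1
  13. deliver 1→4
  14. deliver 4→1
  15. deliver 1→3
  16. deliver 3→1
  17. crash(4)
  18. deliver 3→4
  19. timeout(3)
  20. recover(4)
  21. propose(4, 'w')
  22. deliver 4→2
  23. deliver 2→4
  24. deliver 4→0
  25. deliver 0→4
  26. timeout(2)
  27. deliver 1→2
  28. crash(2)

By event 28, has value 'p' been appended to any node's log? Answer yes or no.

yes

[1] propose(0,'p') → ∅
[2] deliver 0→4 → N4(back v0 [p])
[3] deliver 4→0 → ∅
[4] deliver 0→3 → N3(back v0 [p])
[5] deliver 3→0 → N0(prim v0 [p])
[6] deliver 0→2 → N2(back v0 [p])
[7] deliver 2→0 → ∅
[8] deliver 0→1 → N1(back v0 [p])
[9] deliver 1→0 → ∅
[10] timeout(1) → N1(prim v1 [p])
[11] deliver 1→0 → N0(back v1 [p])
[12] deliver 0→1 → ∅
[13] deliver 1→4 → N4(back v1 [p])
[14] deliver 4→1 → ∅
[15] deliver 1→3 → N3(back v1 [p])
[16] deliver 3→1 → ∅
[17] crash(4) → N4(✗back v1 [p])
[18] deliver 3→4 → ∅
[19] timeout(3) → N3(back v2 [p])
[20] recover(4) → N4(back v1 [p])
[21] propose(4,'w') → ∅
[22] deliver 4→2 → ∅
[23] deliver 2→4 → ∅
[24] deliver 4→0 → ∅
[25] deliver 0→4 → ∅
[26] timeout(2) → N2(back v1 [p])
[27] deliver 1→2 → ∅
[28] crash(2) → N2(✗back v1 [p])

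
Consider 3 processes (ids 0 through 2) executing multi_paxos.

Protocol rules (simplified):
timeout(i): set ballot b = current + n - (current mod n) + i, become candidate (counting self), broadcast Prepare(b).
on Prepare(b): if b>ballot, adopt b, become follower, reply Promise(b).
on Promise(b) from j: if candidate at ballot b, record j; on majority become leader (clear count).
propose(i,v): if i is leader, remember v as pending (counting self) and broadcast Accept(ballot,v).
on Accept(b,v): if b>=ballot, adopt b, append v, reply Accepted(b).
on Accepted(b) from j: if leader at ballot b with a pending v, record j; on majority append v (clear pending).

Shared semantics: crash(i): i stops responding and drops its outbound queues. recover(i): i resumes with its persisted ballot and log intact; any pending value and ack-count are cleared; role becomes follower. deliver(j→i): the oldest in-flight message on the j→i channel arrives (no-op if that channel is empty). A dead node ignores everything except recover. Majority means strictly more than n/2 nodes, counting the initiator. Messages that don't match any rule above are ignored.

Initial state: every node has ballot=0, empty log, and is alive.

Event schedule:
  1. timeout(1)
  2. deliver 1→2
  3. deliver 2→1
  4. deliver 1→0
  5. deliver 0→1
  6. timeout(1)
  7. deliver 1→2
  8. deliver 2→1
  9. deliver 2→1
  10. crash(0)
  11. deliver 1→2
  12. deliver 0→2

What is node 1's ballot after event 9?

[1] timeout(1) → N1(cand b4 [-])
[2] deliver 1→2 → N2(foll b4 [-])
[3] deliver 2→1 → N1(lead b4 [-])
[4] deliver 1→0 → N0(foll b4 [-])
[5] deliver 0→1 → ∅
[6] timeout(1) → N1(cand b7 [-])
[7] deliver 1→2 → N2(foll b7 [-])
[8] deliver 2→1 → N1(lead b7 [-])
[9] deliver 2→1 → ∅

7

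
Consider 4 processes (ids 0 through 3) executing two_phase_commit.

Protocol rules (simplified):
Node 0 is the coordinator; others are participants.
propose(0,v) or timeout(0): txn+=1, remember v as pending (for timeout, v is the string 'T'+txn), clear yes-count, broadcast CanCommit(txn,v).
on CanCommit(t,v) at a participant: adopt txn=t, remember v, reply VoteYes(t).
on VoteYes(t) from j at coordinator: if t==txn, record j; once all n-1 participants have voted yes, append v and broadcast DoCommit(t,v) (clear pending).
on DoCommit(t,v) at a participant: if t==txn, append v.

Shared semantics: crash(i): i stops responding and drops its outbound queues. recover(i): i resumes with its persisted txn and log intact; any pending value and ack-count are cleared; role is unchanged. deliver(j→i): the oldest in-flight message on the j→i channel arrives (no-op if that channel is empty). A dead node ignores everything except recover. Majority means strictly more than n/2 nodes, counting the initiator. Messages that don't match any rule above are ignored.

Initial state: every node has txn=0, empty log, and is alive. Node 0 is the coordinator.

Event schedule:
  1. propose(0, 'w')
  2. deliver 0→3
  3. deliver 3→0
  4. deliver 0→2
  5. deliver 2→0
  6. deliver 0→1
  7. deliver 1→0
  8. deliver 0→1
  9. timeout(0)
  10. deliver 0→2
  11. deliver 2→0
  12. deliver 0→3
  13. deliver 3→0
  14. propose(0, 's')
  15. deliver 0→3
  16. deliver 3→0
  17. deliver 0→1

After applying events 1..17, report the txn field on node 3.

1. propose(0,'w'):  <0:coor t1 ->
2. deliver 0→3:  <3:part t1 ->
3. deliver 3→0:  nop
4. deliver 0→2:  <2:part t1 ->
5. deliver 2→0:  nop
6. deliver 0→1:  <1:part t1 ->
7. deliver 1→0:  <0:coor t1 w>
8. deliver 0→1:  <1:part t1 w>
9. timeout(0):  <0:coor t2 w>
10. deliver 0→2:  <2:part t1 w>
11. deliver 2→0:  nop
12. deliver 0→3:  <3:part t1 w>
13. deliver 3→0:  nop
14. propose(0,'s'):  <0:coor t3 w>
15. deliver 0→3:  <3:part t2 w>
16. deliver 3→0:  nop
17. deliver 0→1:  <1:part t2 w>

2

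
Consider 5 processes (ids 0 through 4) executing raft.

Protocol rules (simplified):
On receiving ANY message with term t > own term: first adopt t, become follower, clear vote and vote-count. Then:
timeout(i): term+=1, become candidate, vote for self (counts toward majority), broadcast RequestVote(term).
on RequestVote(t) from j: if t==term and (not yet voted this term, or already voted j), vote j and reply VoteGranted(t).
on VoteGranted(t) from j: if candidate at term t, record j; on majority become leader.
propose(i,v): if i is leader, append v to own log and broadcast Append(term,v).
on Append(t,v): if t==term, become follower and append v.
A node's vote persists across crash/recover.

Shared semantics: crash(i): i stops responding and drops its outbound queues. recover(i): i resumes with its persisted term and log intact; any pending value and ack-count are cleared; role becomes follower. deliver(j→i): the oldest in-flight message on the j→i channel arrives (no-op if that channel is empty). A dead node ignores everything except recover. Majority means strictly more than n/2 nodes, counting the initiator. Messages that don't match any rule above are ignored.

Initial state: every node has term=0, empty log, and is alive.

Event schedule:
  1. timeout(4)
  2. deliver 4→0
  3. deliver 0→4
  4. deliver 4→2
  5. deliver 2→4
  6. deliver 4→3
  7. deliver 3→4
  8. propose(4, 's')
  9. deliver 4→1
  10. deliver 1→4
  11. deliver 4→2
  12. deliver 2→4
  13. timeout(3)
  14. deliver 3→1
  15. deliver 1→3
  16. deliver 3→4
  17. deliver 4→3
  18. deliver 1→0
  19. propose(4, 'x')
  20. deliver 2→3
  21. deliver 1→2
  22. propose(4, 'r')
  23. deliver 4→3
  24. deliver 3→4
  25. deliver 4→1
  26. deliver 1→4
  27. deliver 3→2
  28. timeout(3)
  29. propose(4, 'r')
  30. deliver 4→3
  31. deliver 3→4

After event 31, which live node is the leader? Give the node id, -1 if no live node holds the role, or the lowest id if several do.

e1 timeout(4): 4[cand,t=1,-]
e2 deliver 4→0: 0[foll,t=1,-]
e3 deliver 0→4: ·
e4 deliver 4→2: 2[foll,t=1,-]
e5 deliver 2→4: 4[lead,t=1,-]
e6 deliver 4→3: 3[foll,t=1,-]
e7 deliver 3→4: ·
e8 propose(4,'s'): 4[lead,t=1,s]
e9 deliver 4→1: 1[foll,t=1,-]
e10 deliver 1→4: ·
e11 deliver 4→2: 2[foll,t=1,s]
e12 deliver 2→4: ·
e13 timeout(3): 3[cand,t=2,-]
e14 deliver 3→1: 1[foll,t=2,-]
e15 deliver 1→3: ·
e16 deliver 3→4: 4[foll,t=2,s]
e17 deliver 4→3: ·
e18 deliver 1→0: ·
e19 propose(4,'x'): ·
e20 deliver 2→3: ·
e21 deliver 1→2: ·
e22 propose(4,'r'): ·
e23 deliver 4→3: 3[lead,t=2,-]
e24 deliver 3→4: ·
e25 deliver 4→1: ·
e26 deliver 1→4: ·
e27 deliver 3→2: 2[foll,t=2,s]
e28 timeout(3): 3[cand,t=3,-]
e29 propose(4,'r'): ·
e30 deliver 4→3: ·
e31 deliver 3→4: 4[foll,t=3,s]

-1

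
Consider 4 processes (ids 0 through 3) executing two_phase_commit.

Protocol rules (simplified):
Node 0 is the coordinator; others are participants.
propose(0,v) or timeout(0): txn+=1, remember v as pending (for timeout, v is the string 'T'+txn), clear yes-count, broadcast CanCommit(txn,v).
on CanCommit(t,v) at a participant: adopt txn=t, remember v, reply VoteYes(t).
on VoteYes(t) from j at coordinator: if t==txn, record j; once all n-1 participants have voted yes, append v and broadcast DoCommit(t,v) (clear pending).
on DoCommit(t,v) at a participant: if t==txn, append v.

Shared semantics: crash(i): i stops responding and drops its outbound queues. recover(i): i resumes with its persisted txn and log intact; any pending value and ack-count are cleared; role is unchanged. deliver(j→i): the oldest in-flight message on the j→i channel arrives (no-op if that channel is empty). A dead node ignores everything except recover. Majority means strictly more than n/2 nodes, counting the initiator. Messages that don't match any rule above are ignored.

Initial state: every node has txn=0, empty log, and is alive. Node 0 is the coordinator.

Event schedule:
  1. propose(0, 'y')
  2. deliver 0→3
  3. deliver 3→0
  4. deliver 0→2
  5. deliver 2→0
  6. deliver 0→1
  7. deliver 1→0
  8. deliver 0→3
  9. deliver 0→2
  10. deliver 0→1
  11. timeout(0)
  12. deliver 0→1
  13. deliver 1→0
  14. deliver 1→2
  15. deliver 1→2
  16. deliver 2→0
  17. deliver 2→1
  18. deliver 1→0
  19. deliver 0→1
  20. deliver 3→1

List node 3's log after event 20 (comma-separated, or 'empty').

1. propose(0,'y'):  <0:coor t1 ->
2. deliver 0→3:  <3:part t1 ->
3. deliver 3→0:  nop
4. deliver 0→2:  <2:part t1 ->
5. deliver 2→0:  nop
6. deliver 0→1:  <1:part t1 ->
7. deliver 1→0:  <0:coor t1 y>
8. deliver 0→3:  <3:part t1 y>
9. deliver 0→2:  <2:part t1 y>
10. deliver 0→1:  <1:part t1 y>
11. timeout(0):  <0:coor t2 y>
12. deliver 0→1:  <1:part t2 y>
13. deliver 1→0:  nop
14. deliver 1→2:  nop
15. deliver 1→2:  nop
16. deliver 2→0:  nop
17. deliver 2→1:  nop
18. deliver 1→0:  nop
19. deliver 0→1:  nop
20. deliver 3→1:  nop

y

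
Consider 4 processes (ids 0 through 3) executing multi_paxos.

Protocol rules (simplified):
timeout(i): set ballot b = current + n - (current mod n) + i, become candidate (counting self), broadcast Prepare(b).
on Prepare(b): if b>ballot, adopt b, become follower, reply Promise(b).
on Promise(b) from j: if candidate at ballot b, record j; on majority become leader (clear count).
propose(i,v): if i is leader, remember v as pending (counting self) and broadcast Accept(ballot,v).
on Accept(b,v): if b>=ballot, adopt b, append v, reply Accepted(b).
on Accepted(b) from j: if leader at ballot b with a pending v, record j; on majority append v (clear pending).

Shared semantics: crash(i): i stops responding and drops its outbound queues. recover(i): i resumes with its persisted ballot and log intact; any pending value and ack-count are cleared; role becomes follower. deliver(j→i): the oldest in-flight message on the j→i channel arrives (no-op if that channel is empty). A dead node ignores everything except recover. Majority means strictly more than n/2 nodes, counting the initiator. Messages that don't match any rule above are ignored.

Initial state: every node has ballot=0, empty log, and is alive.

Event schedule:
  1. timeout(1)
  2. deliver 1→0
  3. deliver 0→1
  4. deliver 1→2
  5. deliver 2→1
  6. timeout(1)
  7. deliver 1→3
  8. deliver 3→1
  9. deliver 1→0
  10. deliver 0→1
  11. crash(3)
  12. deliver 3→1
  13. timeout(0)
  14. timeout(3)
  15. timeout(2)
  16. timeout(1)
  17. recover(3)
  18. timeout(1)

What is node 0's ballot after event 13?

after 1 — timeout(1): n1:cand/b5/[-]
after 2 — deliver 1→0: n0:foll/b5/[-]
after 3 — deliver 0→1: ·
after 4 — deliver 1→2: n2:foll/b5/[-]
after 5 — deliver 2→1: n1:lead/b5/[-]
after 6 — timeout(1): n1:cand/b9/[-]
after 7 — deliver 1→3: n3:foll/b5/[-]
after 8 — deliver 3→1: ·
after 9 — deliver 1→0: n0:foll/b9/[-]
after 10 — deliver 0→1: ·
after 11 — crash(3): n3:✗foll/b5/[-]
after 12 — deliver 3→1: ·
after 13 — timeout(0): n0:cand/b12/[-]

12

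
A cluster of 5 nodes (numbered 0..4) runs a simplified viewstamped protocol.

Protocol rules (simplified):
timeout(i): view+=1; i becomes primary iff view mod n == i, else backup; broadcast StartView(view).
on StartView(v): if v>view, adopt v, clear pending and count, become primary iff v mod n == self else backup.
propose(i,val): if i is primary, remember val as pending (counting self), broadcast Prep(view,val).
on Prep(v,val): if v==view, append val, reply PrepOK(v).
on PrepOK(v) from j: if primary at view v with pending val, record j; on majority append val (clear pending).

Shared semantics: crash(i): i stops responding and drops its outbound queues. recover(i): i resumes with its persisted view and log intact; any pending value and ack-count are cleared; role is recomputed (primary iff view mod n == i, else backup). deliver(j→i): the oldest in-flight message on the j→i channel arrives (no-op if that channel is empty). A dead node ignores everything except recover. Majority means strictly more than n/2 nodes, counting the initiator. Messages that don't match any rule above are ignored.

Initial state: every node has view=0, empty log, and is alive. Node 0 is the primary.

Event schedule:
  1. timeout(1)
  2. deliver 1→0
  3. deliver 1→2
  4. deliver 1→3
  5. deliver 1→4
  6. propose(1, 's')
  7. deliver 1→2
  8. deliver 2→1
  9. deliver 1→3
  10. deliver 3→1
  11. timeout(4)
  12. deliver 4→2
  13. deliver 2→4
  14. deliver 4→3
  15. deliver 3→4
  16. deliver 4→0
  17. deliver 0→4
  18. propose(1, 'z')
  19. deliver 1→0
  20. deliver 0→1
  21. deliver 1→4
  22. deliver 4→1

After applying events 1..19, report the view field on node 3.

after 1 — timeout(1): n1:prim/v1/[-]
after 2 — deliver 1→0: n0:back/v1/[-]
after 3 — deliver 1→2: n2:back/v1/[-]
after 4 — deliver 1→3: n3:back/v1/[-]
after 5 — deliver 1→4: n4:back/v1/[-]
after 6 — propose(1,'s'): ·
after 7 — deliver 1→2: n2:back/v1/[s]
after 8 — deliver 2→1: ·
after 9 — deliver 1→3: n3:back/v1/[s]
after 10 — deliver 3→1: n1:prim/v1/[s]
after 11 — timeout(4): n4:back/v2/[-]
after 12 — deliver 4→2: n2:prim/v2/[s]
after 13 — deliver 2→4: ·
after 14 — deliver 4→3: n3:back/v2/[s]
after 15 — deliver 3→4: ·
after 16 — deliver 4→0: n0:back/v2/[-]
after 17 — deliver 0→4: ·
after 18 — propose(1,'z'): ·
after 19 — deliver 1→0: ·

2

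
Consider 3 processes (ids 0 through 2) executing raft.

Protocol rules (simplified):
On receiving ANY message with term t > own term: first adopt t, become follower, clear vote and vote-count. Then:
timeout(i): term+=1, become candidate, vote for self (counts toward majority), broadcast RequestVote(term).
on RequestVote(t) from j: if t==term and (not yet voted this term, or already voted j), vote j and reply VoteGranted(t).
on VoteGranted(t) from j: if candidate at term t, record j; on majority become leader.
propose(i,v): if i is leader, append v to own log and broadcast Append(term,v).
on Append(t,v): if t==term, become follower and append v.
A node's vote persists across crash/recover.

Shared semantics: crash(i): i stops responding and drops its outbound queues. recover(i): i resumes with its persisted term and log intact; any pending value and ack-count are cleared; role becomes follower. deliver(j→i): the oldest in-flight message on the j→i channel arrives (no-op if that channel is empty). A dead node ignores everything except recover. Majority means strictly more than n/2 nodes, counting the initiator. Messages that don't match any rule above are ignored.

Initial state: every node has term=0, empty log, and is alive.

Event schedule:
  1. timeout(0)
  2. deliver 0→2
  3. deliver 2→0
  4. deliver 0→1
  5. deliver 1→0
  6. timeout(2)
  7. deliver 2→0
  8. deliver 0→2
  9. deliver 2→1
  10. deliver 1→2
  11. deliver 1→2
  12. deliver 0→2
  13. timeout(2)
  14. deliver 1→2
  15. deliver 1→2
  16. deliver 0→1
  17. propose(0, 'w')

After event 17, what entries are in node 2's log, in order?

empty

1. timeout(0):  <0:cand t1 ->
2. deliver 0→2:  <2:foll t1 ->
3. deliver 2→0:  <0:lead t1 ->
4. deliver 0→1:  <1:foll t1 ->
5. deliver 1→0:  nop
6. timeout(2):  <2:cand t2 ->
7. deliver 2→0:  <0:foll t2 ->
8. deliver 0→2:  <2:lead t2 ->
9. deliver 2→1:  <1:foll t2 ->
10. deliver 1→2:  nop
11. deliver 1→2:  nop
12. deliver 0→2:  nop
13. timeout(2):  <2:cand t3 ->
14. deliver 1→2:  nop
15. deliver 1→2:  nop
16. deliver 0→1:  nop
17. propose(0,'w'):  nop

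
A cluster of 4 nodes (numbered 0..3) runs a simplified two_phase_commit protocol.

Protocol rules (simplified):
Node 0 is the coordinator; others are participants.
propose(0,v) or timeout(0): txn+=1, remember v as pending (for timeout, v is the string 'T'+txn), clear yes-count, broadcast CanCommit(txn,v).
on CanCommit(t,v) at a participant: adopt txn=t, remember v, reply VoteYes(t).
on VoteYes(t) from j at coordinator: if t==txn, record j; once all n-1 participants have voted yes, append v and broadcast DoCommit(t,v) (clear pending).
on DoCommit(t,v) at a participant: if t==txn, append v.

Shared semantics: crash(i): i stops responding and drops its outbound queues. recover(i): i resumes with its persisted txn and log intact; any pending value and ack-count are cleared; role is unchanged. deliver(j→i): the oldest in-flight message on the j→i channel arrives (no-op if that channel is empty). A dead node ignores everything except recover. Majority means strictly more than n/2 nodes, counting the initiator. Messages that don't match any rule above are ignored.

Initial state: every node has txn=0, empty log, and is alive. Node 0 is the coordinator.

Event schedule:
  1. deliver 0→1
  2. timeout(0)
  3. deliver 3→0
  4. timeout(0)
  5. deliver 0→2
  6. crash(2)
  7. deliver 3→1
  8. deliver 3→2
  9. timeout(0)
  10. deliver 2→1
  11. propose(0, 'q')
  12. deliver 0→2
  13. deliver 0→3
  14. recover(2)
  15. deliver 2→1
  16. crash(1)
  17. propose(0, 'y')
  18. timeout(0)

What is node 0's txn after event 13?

4

[1] deliver 0→1 → ∅
[2] timeout(0) → N0(coor t1 [-])
[3] deliver 3→0 → ∅
[4] timeout(0) → N0(coor t2 [-])
[5] deliver 0→2 → N2(part t1 [-])
[6] crash(2) → N2(✗part t1 [-])
[7] deliver 3→1 → ∅
[8] deliver 3→2 → ∅
[9] timeout(0) → N0(coor t3 [-])
[10] deliver 2→1 → ∅
[11] propose(0,'q') → N0(coor t4 [-])
[12] deliver 0→2 → ∅
[13] deliver 0→3 → N3(part t1 [-])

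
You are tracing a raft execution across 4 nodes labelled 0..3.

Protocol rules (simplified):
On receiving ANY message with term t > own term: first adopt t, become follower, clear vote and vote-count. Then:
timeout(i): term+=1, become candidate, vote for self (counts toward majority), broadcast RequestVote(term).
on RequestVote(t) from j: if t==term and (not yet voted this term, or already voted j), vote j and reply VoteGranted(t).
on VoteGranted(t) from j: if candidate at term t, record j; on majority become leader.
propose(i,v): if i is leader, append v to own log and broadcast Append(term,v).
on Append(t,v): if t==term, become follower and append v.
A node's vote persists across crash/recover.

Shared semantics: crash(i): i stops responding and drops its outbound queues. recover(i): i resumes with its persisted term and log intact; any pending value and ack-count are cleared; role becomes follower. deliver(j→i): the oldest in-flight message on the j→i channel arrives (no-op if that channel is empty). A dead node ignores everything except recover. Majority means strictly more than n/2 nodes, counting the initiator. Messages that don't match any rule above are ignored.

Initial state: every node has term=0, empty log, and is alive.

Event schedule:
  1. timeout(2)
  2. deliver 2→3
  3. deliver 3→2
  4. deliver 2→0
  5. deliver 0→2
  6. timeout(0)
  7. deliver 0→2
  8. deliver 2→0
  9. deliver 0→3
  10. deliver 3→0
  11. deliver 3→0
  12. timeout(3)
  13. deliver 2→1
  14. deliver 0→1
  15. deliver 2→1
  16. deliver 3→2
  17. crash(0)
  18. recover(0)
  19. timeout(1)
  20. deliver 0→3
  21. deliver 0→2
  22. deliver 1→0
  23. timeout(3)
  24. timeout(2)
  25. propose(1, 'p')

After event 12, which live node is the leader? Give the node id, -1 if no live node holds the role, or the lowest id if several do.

0

step 1 timeout(2): 2={cand,t=1,log=-}
step 2 deliver 2→3: 3={foll,t=1,log=-}
step 3 deliver 3→2: —
step 4 deliver 2→0: 0={foll,t=1,log=-}
step 5 deliver 0→2: 2={lead,t=1,log=-}
step 6 timeout(0): 0={cand,t=2,log=-}
step 7 deliver 0→2: 2={foll,t=2,log=-}
step 8 deliver 2→0: —
step 9 deliver 0→3: 3={foll,t=2,log=-}
step 10 deliver 3→0: 0={lead,t=2,log=-}
step 11 deliver 3→0: —
step 12 timeout(3): 3={cand,t=3,log=-}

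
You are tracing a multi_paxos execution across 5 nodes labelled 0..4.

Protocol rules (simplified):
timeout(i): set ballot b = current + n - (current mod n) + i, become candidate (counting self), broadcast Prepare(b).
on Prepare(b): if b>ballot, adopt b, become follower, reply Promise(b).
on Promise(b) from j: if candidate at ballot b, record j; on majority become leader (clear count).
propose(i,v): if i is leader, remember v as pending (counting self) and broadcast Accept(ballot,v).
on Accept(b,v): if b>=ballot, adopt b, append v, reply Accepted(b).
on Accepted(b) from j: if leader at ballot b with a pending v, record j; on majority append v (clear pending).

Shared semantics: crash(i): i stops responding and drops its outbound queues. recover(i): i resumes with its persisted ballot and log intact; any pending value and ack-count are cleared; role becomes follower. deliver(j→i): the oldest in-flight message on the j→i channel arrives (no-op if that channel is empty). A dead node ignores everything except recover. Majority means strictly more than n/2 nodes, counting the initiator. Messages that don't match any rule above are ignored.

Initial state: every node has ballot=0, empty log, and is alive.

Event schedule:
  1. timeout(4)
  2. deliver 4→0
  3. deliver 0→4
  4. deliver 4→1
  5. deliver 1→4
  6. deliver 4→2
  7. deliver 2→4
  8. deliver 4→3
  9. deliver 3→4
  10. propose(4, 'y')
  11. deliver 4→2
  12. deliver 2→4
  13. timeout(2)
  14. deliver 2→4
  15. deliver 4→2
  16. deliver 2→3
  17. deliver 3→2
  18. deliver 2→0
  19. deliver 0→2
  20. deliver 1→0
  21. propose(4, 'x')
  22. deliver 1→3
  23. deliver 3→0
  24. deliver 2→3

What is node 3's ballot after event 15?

e1 timeout(4): 4[cand,b=9,-]
e2 deliver 4→0: 0[foll,b=9,-]
e3 deliver 0→4: ·
e4 deliver 4→1: 1[foll,b=9,-]
e5 deliver 1→4: 4[lead,b=9,-]
e6 deliver 4→2: 2[foll,b=9,-]
e7 deliver 2→4: ·
e8 deliver 4→3: 3[foll,b=9,-]
e9 deliver 3→4: ·
e10 propose(4,'y'): ·
e11 deliver 4→2: 2[foll,b=9,y]
e12 deliver 2→4: ·
e13 timeout(2): 2[cand,b=12,y]
e14 deliver 2→4: 4[foll,b=12,-]
e15 deliver 4→2: ·

9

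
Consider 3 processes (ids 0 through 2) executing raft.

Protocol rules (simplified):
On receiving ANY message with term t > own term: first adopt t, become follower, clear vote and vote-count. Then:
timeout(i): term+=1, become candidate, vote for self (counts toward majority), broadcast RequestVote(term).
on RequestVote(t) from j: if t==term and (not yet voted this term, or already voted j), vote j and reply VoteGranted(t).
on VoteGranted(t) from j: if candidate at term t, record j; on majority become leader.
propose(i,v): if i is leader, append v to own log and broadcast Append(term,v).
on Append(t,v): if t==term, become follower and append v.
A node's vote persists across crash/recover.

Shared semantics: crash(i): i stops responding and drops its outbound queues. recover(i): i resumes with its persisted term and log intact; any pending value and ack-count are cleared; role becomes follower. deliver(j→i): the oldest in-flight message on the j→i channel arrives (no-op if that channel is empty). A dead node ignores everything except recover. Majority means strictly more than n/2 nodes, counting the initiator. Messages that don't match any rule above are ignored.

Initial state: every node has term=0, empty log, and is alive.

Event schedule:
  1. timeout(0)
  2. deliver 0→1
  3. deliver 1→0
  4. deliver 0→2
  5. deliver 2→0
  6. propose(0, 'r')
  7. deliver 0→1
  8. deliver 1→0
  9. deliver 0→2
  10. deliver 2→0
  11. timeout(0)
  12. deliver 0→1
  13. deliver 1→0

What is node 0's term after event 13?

2

[1] timeout(0) → N0(cand t1 [-])
[2] deliver 0→1 → N1(foll t1 [-])
[3] deliver 1→0 → N0(lead t1 [-])
[4] deliver 0→2 → N2(foll t1 [-])
[5] deliver 2→0 → ∅
[6] propose(0,'r') → N0(lead t1 [r])
[7] deliver 0→1 → N1(foll t1 [r])
[8] deliver 1→0 → ∅
[9] deliver 0→2 → N2(foll t1 [r])
[10] deliver 2→0 → ∅
[11] timeout(0) → N0(cand t2 [r])
[12] deliver 0→1 → N1(foll t2 [r])
[13] deliver 1→0 → N0(lead t2 [r])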